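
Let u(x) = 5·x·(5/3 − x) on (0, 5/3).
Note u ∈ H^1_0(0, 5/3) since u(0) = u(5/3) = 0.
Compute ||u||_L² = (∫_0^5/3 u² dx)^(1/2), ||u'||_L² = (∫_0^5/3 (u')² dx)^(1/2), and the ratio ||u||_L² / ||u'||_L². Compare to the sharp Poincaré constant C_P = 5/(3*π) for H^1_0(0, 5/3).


||u||_L² / ||u'||_L² = sqrt(10)/6 < C_P = 5/(3*π).

u(x) = 5·x·(5/3 − x), so u'(x) = 25/3 - 10*x.
u(x) = 5·x·(5/3 − x) vanishes at x = 0 and x = 5/3, so u ∈ H^1_0(0, 5/3). Differentiate via the product rule and integrate the resulting polynomials term by term.
  ∫_0^5/3 u² dx = ∫_0^5/3 (25*x^4 - 250*x^3/3 + 625*x^2/9) dx. Term by term:
    ∫_0^5/3 25*x^4 dx = 15625/243;  ∫_0^5/3 -250*x^3/3 dx = -78125/486;  ∫_0^5/3 625*x^2/9 dx = 78125/729.
  Sum: 15625/243 − 78125/486 + 78125/729 = 15625/1458.
  ∫_0^5/3 (u')² dx = ∫_0^5/3 (100*x^2 - 500*x/3 + 625/9) dx. Term by term:
    ∫_0^5/3 100*x^2 dx = 12500/81;  ∫_0^5/3 -500*x/3 dx = -6250/27;  ∫_0^5/3 625/9 dx = 3125/27.
  Sum: 12500/81 − 6250/27 + 3125/27 = 3125/81.
∫_0^5/3 u² dx = 15625/1458, so ||u||_L² = 125*sqrt(2)/54.
∫_0^5/3 (u')² dx = 3125/81, so ||u'||_L² = 25*sqrt(5)/9.
Ratio ||u||_L² / ||u'||_L² = sqrt(10)/6.
Sharp Poincaré constant on H^1_0(0, 5/3) is C_P = L/π = 5/(3*π), achieved by sin(3*π/5·x).
A polynomial bump cannot attain the sharp Poincaré constant (only the first sine eigenfunction does), so the ratio is strictly less than C_P, consistent with ||u||_L² ≤ C_P ||u'||_L².


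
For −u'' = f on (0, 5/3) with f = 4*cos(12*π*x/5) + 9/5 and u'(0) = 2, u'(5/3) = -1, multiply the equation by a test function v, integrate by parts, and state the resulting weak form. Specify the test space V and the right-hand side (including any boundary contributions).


V = H^1(0, 5/3) (v unrestricted at boundary; u is determined up to an additive constant); weak form: ∫_0^5/3 u'v' dx = ∫_0^5/3 (4*cos(12*π*x/5) + 9/5) v dx − v(5/3) − 2·v(0) for all v ∈ V.

Multiply both sides by a test function v and integrate from 0 to 5/3:
  ∫_0^5/3 −u''(x) v(x) dx = ∫_0^5/3 f(x) v(x) dx.
Integrate the LHS by parts once:
  ∫_0^5/3 −u'' v dx = −[u'(x) v(x)]_0^5/3 + ∫_0^5/3 u'(x) v'(x) dx.
Thus ∫_0^5/3 u'(x) v'(x) dx = ∫_0^5/3 f(x) v(x) dx + [u'(x) v(x)]_0^5/3.
Choose V so that boundary terms are either known or forced to vanish.
u has inhomogeneous Neumann u'(0) = 2, u'(5/3) = -1. [u' v]_0^5/3 = (-1)·v(5/3) − (2)·v(0) = − v(5/3) − 2·v(0). Take V = H^1(0, 5/3); boundary term becomes part of RHS.
Weak formulation: find u (satisfying any essential BC) such that ∫_0^5/3 u'(x) v'(x) dx = ∫_0^5/3 f v dx − v(5/3) − 2·v(0) for all v ∈ V (Neumann data are natural BCs: they enter the RHS as boundary terms).
Substituting f(x) = 4*cos(12*π*x/5) + 9/5, the right-hand side is ∫_0^5/3 (4*cos(12*π*x/5) + 9/5) v dx − v(5/3) − 2·v(0).
Compatibility check (pure Neumann): taking v ≡ 1 ∈ V gives 0 = ∫_0^5/3 f dx + (-1) − (2), i.e. ∫_0^5/3 f dx must equal u'(0) − u'(5/3) = 3. Indeed ∫_0^5/3 (4*cos(12*π*x/5) + 9/5) dx = 3, so the data are compatible. The solution is then unique only up to an additive constant (fix it e.g. by requiring ∫_0^5/3 u dx = 0).


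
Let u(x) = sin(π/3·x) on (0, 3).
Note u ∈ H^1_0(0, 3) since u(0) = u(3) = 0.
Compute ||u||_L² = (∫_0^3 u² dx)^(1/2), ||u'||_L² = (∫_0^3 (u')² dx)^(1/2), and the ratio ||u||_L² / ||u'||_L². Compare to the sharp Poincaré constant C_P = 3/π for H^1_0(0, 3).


||u||_L² / ||u'||_L² = 3/π = C_P.

u(x) = sin(π/3·x), so u'(x) = π*cos(π*x/3)/3.
Writing u(x) = A·sin(kπx/L) with A = 1 and k = 1, use ∫_0^L sin²(kπx/L) dx = L/2 and ∫_0^L cos²(kπx/L) dx = L/2.
u² = 1·sin²(π/3·x) and (u')² = π^2/9·cos²(π/3·x), and each of sin², cos² integrates to L/2 = 3/2 over (0, 3).
∫_0^3 u² dx = 3/2, so ||u||_L² = sqrt(6)/2.
∫_0^3 (u')² dx = π^2/6, so ||u'||_L² = sqrt(6)*π/6.
Ratio ||u||_L² / ||u'||_L² = 3/π.
Sharp Poincaré constant on H^1_0(0, 3) is C_P = L/π = 3/π, achieved by sin(π/3·x).
This is the k = 1 eigenfunction (up to amplitude), so the ratio equals the sharp Poincaré constant exactly.


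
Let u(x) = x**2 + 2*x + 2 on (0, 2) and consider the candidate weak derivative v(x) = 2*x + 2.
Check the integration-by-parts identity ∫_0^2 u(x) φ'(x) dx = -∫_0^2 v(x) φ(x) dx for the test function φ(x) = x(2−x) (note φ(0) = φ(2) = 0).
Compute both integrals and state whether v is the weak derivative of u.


LHS = -16/3, RHS = -16/3. Yes, v = u' weakly.

u(x) = x**2 + 2*x + 2, classical derivative u'(x) = 2*x + 2.
φ(x) = x(2−x), so φ'(x) = 2 - 2*x.
Note φ(0) = φ(2) = 0, so the boundary term u·φ vanishes.
LHS = ∫_0^2 u(x) φ'(x) dx = ∫_0^2 (-2*x^3 - 2*x^2 + 4) dx. Term by term:
  ∫_0^2 -2*x^3 dx = -8;  ∫_0^2 -2*x^2 dx = -16/3;  ∫_0^2 4 dx = 8.
Sum: -8 − 16/3 + 8 = -16/3.
So LHS = -16/3.
∫_0^2 v(x) φ(x) dx = ∫_0^2 (-2*x^3 + 2*x^2 + 4*x) dx. Term by term:
  ∫_0^2 -2*x^3 dx = -8;  ∫_0^2 2*x^2 dx = 16/3;  ∫_0^2 4*x dx = 8.
Sum: -8 + 16/3 + 8 = 16/3.
So RHS = -∫_0^2 v(x) φ(x) dx = -16/3.
LHS = RHS, so the identity holds for this test φ.
Moreover u is smooth here and v(x) = u'(x) = 2*x + 2 pointwise, so the identity holds for every test function. Hence v is the weak derivative of u.


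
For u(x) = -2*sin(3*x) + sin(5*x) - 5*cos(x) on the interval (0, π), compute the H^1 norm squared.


||u||_{H^1(0,π)}^2 = 58*π

u'(x) = 5*sin(x) - 6*cos(3*x) + 5*cos(5*x).
Expand u² and (u')² and integrate term by term on (0, π), using: for integers n ≥ 1, ∫_0^π sin²(nx) dx = ∫_0^π cos²(nx) dx = π/2; for n ≠ n', ∫_0^π sin(nx)sin(n'x) dx = ∫_0^π cos(nx)cos(n'x) dx = 0; and by product-to-sum, ∫_0^π sin(nx)cos(n'x) dx = ½∫_0^π [sin((n+n')x) + sin((n−n')x)] dx, which is 0 when n+n' is even and 2n/(n²−n'²) when n+n' is odd (it need not vanish on (0, π)).
  u² squared terms: (-5)²·∫cos(x)² dx = 25·π/2 = 25*π/2;  (-2)²·∫sin(3x)² dx = 4·π/2 = 2*π;  (1)²·∫sin(5x)² dx = 1·π/2 = π/2.
  u² cross terms: 2·(-5)·(-2)·∫cos(x)·sin(3x) dx = 20·(0) = 0;  2·(-5)·(1)·∫cos(x)·sin(5x) dx = -10·(0) = 0;  2·(-2)·(1)·∫sin(3x)·sin(5x) dx = -4·(0) = 0.
  So ∫_0^π u² dx = 25*π/2 + 2*π + π/2 + 0 + 0 + 0 = 15*π.
  (u')² squared terms: (-6)²·∫cos(3x)² dx = 36·π/2 = 18*π;  (5)²·∫cos(5x)² dx = 25·π/2 = 25*π/2;  (5)²·∫sin(x)² dx = 25·π/2 = 25*π/2.
  (u')² cross terms: 2·(-6)·(5)·∫cos(3x)·cos(5x) dx = -60·(0) = 0;  2·(-6)·(5)·∫cos(3x)·sin(x) dx = -60·(0) = 0;  2·(5)·(5)·∫cos(5x)·sin(x) dx = 50·(0) = 0.
  So ∫_0^π (u')² dx = 18*π + 25*π/2 + 25*π/2 + 0 + 0 + 0 = 43*π.
||u||_{H^1}^2 = (15*π) + (43*π) = 58*π.


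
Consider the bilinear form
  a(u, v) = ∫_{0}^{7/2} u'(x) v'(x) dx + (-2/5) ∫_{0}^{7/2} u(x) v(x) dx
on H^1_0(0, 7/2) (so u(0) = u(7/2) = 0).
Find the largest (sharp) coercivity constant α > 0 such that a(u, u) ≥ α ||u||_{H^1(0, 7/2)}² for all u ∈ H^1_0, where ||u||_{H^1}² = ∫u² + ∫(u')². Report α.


α = 2*(-49 + 10*π^2)/(5*(4*π^2 + 49))

Coercivity of a(·,·) on H^1_0(0, 7/2) means a(u, u) ≥ α ||u||_{H^1}² for every u ∈ H^1_0.
The interval has length L = 7/2, and Poincaré/coercivity depend only on L. Here a(u, u) = ∫(u')² + (-2/5)·∫u².
Here c = -2/5 < 0 with |c| < (π/L)² = 4*π^2/49, so coercivity still holds. The condition a(u,u) ≥ α||u||_{H^1}² reads (1−α)∫(u')² ≥ (α−c)∫u². Any admissible α is ≤ 1 (rapidly oscillating u have ∫u²/∫(u')² → 0), and α = 1 would force 0 ≥ (1−c)∫u², impossible since c < 1; so 1−α > 0. By the sharp Poincaré inequality on H^1_0 of an interval of length L, ∫(u')² ≥ (π/L)²∫u² with equality for the first sine mode sin(π(x−x₀)/L) (x₀ the left endpoint), so the inequality holds for all u iff (1−α)(π/L)² ≥ α − c, i.e. α ≤ ((π/L)² + c)/((π/L)² + 1) = (1 + c(L/π)²)/(1 + (L/π)²). (Direct route, valid since c ≤ 0: Poincaré gives c∫u² ≥ c(L/π)²∫(u')², so a(u,u) ≥ (1 + c(L/π)²)∫(u')², while ||u||_{H^1}² ≤ (1 + (L/π)²)∫(u')²; dividing yields the same α.) With (π/L)² = 4*π^2/49 and c = -2/5, the largest admissible constant is α = ((π/L)² + c)/((π/L)² + 1).
Simplifying, α = 2*(-49 + 10*π^2)/(5*(4*π^2 + 49)).


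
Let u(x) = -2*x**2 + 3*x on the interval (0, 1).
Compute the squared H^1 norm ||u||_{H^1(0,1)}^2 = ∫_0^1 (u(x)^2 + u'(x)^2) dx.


||u||_{H^1}^2 = 47/15

The H^1 norm (squared) on an interval (0, L) is
  ||u||_{H^1}^2 = ∫_0^L u(x)^2 dx + ∫_0^L u'(x)^2 dx.
Compute u'(x) = 3 - 4*x.
Then u(x)^2 = 4*x**4 - 12*x**3 + 9*x**2 and u'(x)^2 = 16*x**2 - 24*x + 9.
Integrate each monomial from 0 to 1 using ∫_0^1 c·x^n dx = c·1^(n+1)/(n+1):
  ∫_0^1 u(x)^2 dx = ∫_0^1 (4*x^4 - 12*x^3 + 9*x^2) dx. Term by term:
    ∫_0^1 4*x^4 dx = 4/5;  ∫_0^1 -12*x^3 dx = -3;  ∫_0^1 9*x^2 dx = 3.
  Sum: 4/5 − 3 + 3 = 4/5.
  ∫_0^1 u'(x)^2 dx = ∫_0^1 (16*x^2 - 24*x + 9) dx. Term by term:
    ∫_0^1 16*x^2 dx = 16/3;  ∫_0^1 -24*x dx = -12;  ∫_0^1 9 dx = 9.
  Sum: 16/3 − 12 + 9 = 7/3.
Adding: ||u||_{H^1}^2 = 4/5 + 7/3 = 47/15.


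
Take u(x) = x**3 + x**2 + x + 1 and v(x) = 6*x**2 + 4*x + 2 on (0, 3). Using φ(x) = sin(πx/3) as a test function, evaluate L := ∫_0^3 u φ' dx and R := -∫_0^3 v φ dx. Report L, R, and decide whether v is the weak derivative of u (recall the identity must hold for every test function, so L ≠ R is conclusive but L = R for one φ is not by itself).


LHS = -105/π + 324/π^3, RHS = -210/π + 648/π^3. No, v is not the weak derivative of u.

u(x) = x**3 + x**2 + x + 1, classical derivative u'(x) = 3*x**2 + 2*x + 1.
φ(x) = sin(πx/3), so φ'(x) = π*cos(π*x/3)/3.
Note φ(0) = φ(3) = 0, so the boundary term u·φ vanishes.
LHS = ∫_0^3 u(x) φ'(x) dx = ∫_0^3 (π*x^3*cos(π*x/3)/3 + π*x^2*cos(π*x/3)/3 + π*x*cos(π*x/3)/3 + π*cos(π*x/3)/3) dx. Term by term:
  ∫_0^3 π*cos(π*x/3)/3 dx = 0;  ∫_0^3 π*x*cos(π*x/3)/3 dx = -6/π;  ∫_0^3 π*x^2*cos(π*x/3)/3 dx = -18/π;
  ∫_0^3 π*x^3*cos(π*x/3)/3 dx = -81/π + 324/π^3.
Sum: 0 − 6/π − 18/π + -81/π + 324/π^3 = -105/π + 324/π^3.
So LHS = -105/π + 324/π^3.
∫_0^3 v(x) φ(x) dx = ∫_0^3 (6*x^2*sin(π*x/3) + 4*x*sin(π*x/3) + 2*sin(π*x/3)) dx. Term by term:
  ∫_0^3 2*sin(π*x/3) dx = 12/π;  ∫_0^3 4*x*sin(π*x/3) dx = 36/π;  ∫_0^3 6*x^2*sin(π*x/3) dx = -648/π^3 + 162/π.
Sum: 12/π + 36/π + -648/π^3 + 162/π = -648/π^3 + 210/π.
So RHS = -∫_0^3 v(x) φ(x) dx = -210/π + 648/π^3.
LHS − RHS = -324/π^3 + 105/π ≠ 0, so the identity fails.
(For a valid weak derivative the identity must hold for EVERY test function, in particular this one. The failure shows v is NOT the weak derivative of u.)
Correct weak derivative would be u'(x) = 3*x**2 + 2*x + 1.


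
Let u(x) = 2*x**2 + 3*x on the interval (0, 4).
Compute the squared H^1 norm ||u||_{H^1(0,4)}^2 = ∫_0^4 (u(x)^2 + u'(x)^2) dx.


||u||_{H^1}^2 = 35228/15

The H^1 norm (squared) on an interval (0, L) is
  ||u||_{H^1}^2 = ∫_0^L u(x)^2 dx + ∫_0^L u'(x)^2 dx.
Compute u'(x) = 4*x + 3.
Then u(x)^2 = 4*x**4 + 12*x**3 + 9*x**2 and u'(x)^2 = 16*x**2 + 24*x + 9.
Integrate each monomial from 0 to 4 using ∫_0^4 c·x^n dx = c·4^(n+1)/(n+1):
  ∫_0^4 u(x)^2 dx = ∫_0^4 (4*x^4 + 12*x^3 + 9*x^2) dx. Term by term:
    ∫_0^4 4*x^4 dx = 4096/5;  ∫_0^4 12*x^3 dx = 768;  ∫_0^4 9*x^2 dx = 192.
  Sum: 4096/5 + 768 + 192 = 8896/5.
  ∫_0^4 u'(x)^2 dx = ∫_0^4 (16*x^2 + 24*x + 9) dx. Term by term:
    ∫_0^4 16*x^2 dx = 1024/3;  ∫_0^4 24*x dx = 192;  ∫_0^4 9 dx = 36.
  Sum: 1024/3 + 192 + 36 = 1708/3.
Adding: ||u||_{H^1}^2 = 8896/5 + 1708/3 = 35228/15.


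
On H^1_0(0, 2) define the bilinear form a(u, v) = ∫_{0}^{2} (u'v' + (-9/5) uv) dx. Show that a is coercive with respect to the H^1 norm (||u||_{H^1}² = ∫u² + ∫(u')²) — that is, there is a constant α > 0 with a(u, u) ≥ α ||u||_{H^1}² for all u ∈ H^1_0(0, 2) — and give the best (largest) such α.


α = (-36/5 + π^2)/(4 + π^2)

Coercivity of a(·,·) on H^1_0(0, 2) means a(u, u) ≥ α ||u||_{H^1}² for every u ∈ H^1_0.
The interval has length L = 2, and Poincaré/coercivity depend only on L. Here a(u, u) = ∫(u')² + (-9/5)·∫u².
Here c = -9/5 < 0 with |c| < (π/L)² = π^2/4, so coercivity still holds. The condition a(u,u) ≥ α||u||_{H^1}² reads (1−α)∫(u')² ≥ (α−c)∫u². Any admissible α is ≤ 1 (rapidly oscillating u have ∫u²/∫(u')² → 0), and α = 1 would force 0 ≥ (1−c)∫u², impossible since c < 1; so 1−α > 0. By the sharp Poincaré inequality on H^1_0 of an interval of length L, ∫(u')² ≥ (π/L)²∫u² with equality for the first sine mode sin(π(x−x₀)/L) (x₀ the left endpoint), so the inequality holds for all u iff (1−α)(π/L)² ≥ α − c, i.e. α ≤ ((π/L)² + c)/((π/L)² + 1) = (1 + c(L/π)²)/(1 + (L/π)²). (Direct route, valid since c ≤ 0: Poincaré gives c∫u² ≥ c(L/π)²∫(u')², so a(u,u) ≥ (1 + c(L/π)²)∫(u')², while ||u||_{H^1}² ≤ (1 + (L/π)²)∫(u')²; dividing yields the same α.) With (π/L)² = π^2/4 and c = -9/5, the largest admissible constant is α = ((π/L)² + c)/((π/L)² + 1).
Simplifying, α = (-36/5 + π^2)/(4 + π^2).


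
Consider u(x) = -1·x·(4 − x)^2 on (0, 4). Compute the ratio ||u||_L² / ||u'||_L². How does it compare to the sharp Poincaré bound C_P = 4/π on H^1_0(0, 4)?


||u||_L² / ||u'||_L² = 2*sqrt(14)/7 < C_P = 4/π.

u(x) = -1·x·(4 − x)^2, so u'(x) = (4 - 3*x)*(x - 4).
u(x) = -1·x·(4 − x)^2 vanishes at x = 0 and x = 4, so u ∈ H^1_0(0, 4). Differentiate via the product rule and integrate the resulting polynomials term by term.
  ∫_0^4 u² dx = ∫_0^4 (x^6 - 16*x^5 + 96*x^4 - 256*x^3 + 256*x^2) dx. Term by term:
    ∫_0^4 x^6 dx = 16384/7;  ∫_0^4 -16*x^5 dx = -32768/3;  ∫_0^4 96*x^4 dx = 98304/5;
    ∫_0^4 -256*x^3 dx = -16384;  ∫_0^4 256*x^2 dx = 16384/3.
  Sum: 16384/7 − 32768/3 + 98304/5 − 16384 + 16384/3 = 16384/105.
  ∫_0^4 (u')² dx = ∫_0^4 (9*x^4 - 96*x^3 + 352*x^2 - 512*x + 256) dx. Term by term:
    ∫_0^4 9*x^4 dx = 9216/5;  ∫_0^4 -96*x^3 dx = -6144;  ∫_0^4 352*x^2 dx = 22528/3;
    ∫_0^4 -512*x dx = -4096;  ∫_0^4 256 dx = 1024.
  Sum: 9216/5 − 6144 + 22528/3 − 4096 + 1024 = 2048/15.
∫_0^4 u² dx = 16384/105, so ||u||_L² = 128*sqrt(105)/105.
∫_0^4 (u')² dx = 2048/15, so ||u'||_L² = 32*sqrt(30)/15.
Ratio ||u||_L² / ||u'||_L² = 2*sqrt(14)/7.
Sharp Poincaré constant on H^1_0(0, 4) is C_P = L/π = 4/π, achieved by sin(π/4·x).
A polynomial bump cannot attain the sharp Poincaré constant (only the first sine eigenfunction does), so the ratio is strictly less than C_P, consistent with ||u||_L² ≤ C_P ||u'||_L².


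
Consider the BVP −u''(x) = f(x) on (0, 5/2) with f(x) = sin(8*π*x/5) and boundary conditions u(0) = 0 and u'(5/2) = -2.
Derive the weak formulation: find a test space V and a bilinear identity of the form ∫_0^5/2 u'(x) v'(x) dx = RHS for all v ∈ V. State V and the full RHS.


V = {v ∈ H^1(0, 5/2) : v(0) = 0} (test functions vanish at x = 0 where u is specified); weak form: ∫_0^5/2 u'v' dx = ∫_0^5/2 (sin(8*π*x/5)) v dx − 2·v(5/2) for all v ∈ V.

Multiply both sides by a test function v and integrate from 0 to 5/2:
  ∫_0^5/2 −u''(x) v(x) dx = ∫_0^5/2 f(x) v(x) dx.
Integrate the LHS by parts once:
  ∫_0^5/2 −u'' v dx = −[u'(x) v(x)]_0^5/2 + ∫_0^5/2 u'(x) v'(x) dx.
Thus ∫_0^5/2 u'(x) v'(x) dx = ∫_0^5/2 f(x) v(x) dx + [u'(x) v(x)]_0^5/2.
Choose V so that boundary terms are either known or forced to vanish.
Mixed BC: u(0) = 0 (Dirichlet) and u'(5/2) = -2 (Neumann). Define V = {v ∈ H^1(0, 5/2) : v(0) = 0}. Then [u' v]_0^5/2 = u'(5/2)·v(5/2) − u'(0)·0 = − 2·v(5/2).
Weak formulation: find u (satisfying any essential BC) such that ∫_0^5/2 u'(x) v'(x) dx = ∫_0^5/2 f v dx − 2·v(5/2) for all v ∈ V (Dirichlet at 0 absorbed into V; Neumann datum at x = 5/2 contributes the boundary term).
Substituting f(x) = sin(8*π*x/5), the right-hand side is ∫_0^5/2 (sin(8*π*x/5)) v dx − 2·v(5/2).


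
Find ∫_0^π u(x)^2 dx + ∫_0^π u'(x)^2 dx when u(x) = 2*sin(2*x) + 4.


||u||_{H^1(0,π)}^2 = 26*π

u'(x) = 4*cos(2*x).
Expand u² and (u')² and integrate term by term on (0, π), using: for integers n ≥ 1, ∫_0^π sin²(nx) dx = ∫_0^π cos²(nx) dx = π/2; for n ≠ n', ∫_0^π sin(nx)sin(n'x) dx = ∫_0^π cos(nx)cos(n'x) dx = 0; and by product-to-sum, ∫_0^π sin(nx)cos(n'x) dx = ½∫_0^π [sin((n+n')x) + sin((n−n')x)] dx, which is 0 when n+n' is even and 2n/(n²−n'²) when n+n' is odd (it need not vanish on (0, π)). For the constant mode: ∫_0^π 1 dx = π, ∫_0^π cos(nx) dx = 0, ∫_0^π sin(nx) dx = (1−(−1)^n)/n.
  u² squared terms: (4)²·∫1 dx = 16·π = 16*π;  (2)²·∫sin(2x)² dx = 4·π/2 = 2*π.
  u² cross terms: 2·(4)·(2)·∫1·sin(2x) dx = 16·(0) = 0.
  So ∫_0^π u² dx = 16*π + 2*π + 0 = 18*π.
  (u')² squared terms: (4)²·∫cos(2x)² dx = 16·π/2 = 8*π.
  So ∫_0^π (u')² dx = 8*π.
||u||_{H^1}^2 = (18*π) + (8*π) = 26*π.


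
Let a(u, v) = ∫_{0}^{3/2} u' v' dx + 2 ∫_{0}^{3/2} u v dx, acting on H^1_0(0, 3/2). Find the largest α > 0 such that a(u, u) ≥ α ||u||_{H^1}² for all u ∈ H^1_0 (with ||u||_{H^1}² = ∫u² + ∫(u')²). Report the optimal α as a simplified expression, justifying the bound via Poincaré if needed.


α = 1

Coercivity of a(·,·) on H^1_0(0, 3/2) means a(u, u) ≥ α ||u||_{H^1}² for every u ∈ H^1_0.
The interval has length L = 3/2, and Poincaré/coercivity depend only on L. Here a(u, u) = ∫(u')² + (2)·∫u².
Here c = 2 ≥ 1, so a(u,u) = ∫(u')² + c∫u² ≥ ∫(u')² + ∫u² = ||u||_{H^1}², i.e. α = 1 works. No larger α is possible: a(u,u) ≥ α||u||_{H^1}² means (1−α)∫(u')² ≥ (α−c)∫u², and for the modes u_n = sin(nπ(x−x₀)/L) (x₀ the left endpoint) one has ∫u_n²/∫(u_n')² = (L/(nπ))² → 0, so a(u_n,u_n)/||u_n||_{H^1}² → 1. Hence the optimal constant is α = 1.
Therefore α = 1.


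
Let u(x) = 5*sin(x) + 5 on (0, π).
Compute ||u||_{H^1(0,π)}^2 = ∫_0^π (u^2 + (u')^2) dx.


||u||_{H^1(0,π)}^2 = 100 + 50*π

u'(x) = 5*cos(x).
Expand u² and (u')² and integrate term by term on (0, π), using: for integers n ≥ 1, ∫_0^π sin²(nx) dx = ∫_0^π cos²(nx) dx = π/2; for n ≠ n', ∫_0^π sin(nx)sin(n'x) dx = ∫_0^π cos(nx)cos(n'x) dx = 0; and by product-to-sum, ∫_0^π sin(nx)cos(n'x) dx = ½∫_0^π [sin((n+n')x) + sin((n−n')x)] dx, which is 0 when n+n' is even and 2n/(n²−n'²) when n+n' is odd (it need not vanish on (0, π)). For the constant mode: ∫_0^π 1 dx = π, ∫_0^π cos(nx) dx = 0, ∫_0^π sin(nx) dx = (1−(−1)^n)/n.
  u² squared terms: (5)²·∫1 dx = 25·π = 25*π;  (5)²·∫sin(x)² dx = 25·π/2 = 25*π/2.
  u² cross terms: 2·(5)·(5)·∫1·sin(x) dx = 50·(2) = 100.
  So ∫_0^π u² dx = 25*π + 25*π/2 + 100 = 100 + 75*π/2.
  (u')² squared terms: (5)²·∫cos(x)² dx = 25·π/2 = 25*π/2.
  So ∫_0^π (u')² dx = 25*π/2.
||u||_{H^1}^2 = (100 + 75*π/2) + (25*π/2) = 100 + 50*π.


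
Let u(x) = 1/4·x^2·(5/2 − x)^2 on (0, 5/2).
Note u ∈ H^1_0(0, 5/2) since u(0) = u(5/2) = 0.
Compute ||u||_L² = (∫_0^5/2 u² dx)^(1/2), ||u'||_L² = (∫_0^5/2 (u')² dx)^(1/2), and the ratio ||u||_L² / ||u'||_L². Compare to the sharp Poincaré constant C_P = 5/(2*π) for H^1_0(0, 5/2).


||u||_L² / ||u'||_L² = 5*sqrt(3)/12 < C_P = 5/(2*π).

u(x) = 1/4·x^2·(5/2 − x)^2, so u'(x) = x*(2*x - 5)*(4*x - 5)/8.
u(x) = 1/4·x^2·(5/2 − x)^2 vanishes at x = 0 and x = 5/2, so u ∈ H^1_0(0, 5/2). Differentiate via the product rule and integrate the resulting polynomials term by term.
  ∫_0^5/2 u² dx = ∫_0^5/2 (x^8/16 - 5*x^7/8 + 75*x^6/32 - 125*x^5/32 + 625*x^4/256) dx. Term by term:
    ∫_0^5/2 x^8/16 dx = 1953125/73728;  ∫_0^5/2 -5*x^7/8 dx = -1953125/16384;  ∫_0^5/2 75*x^6/32 dx = 5859375/28672;
    ∫_0^5/2 -125*x^5/32 dx = -1953125/12288;  ∫_0^5/2 625*x^4/256 dx = 390625/8192.
  Sum: 1953125/73728 − 1953125/16384 + 5859375/28672 − 1953125/12288 + 390625/8192 = 390625/1032192.
  ∫_0^5/2 (u')² dx = ∫_0^5/2 (x^6 - 15*x^5/2 + 325*x^4/16 - 375*x^3/16 + 625*x^2/64) dx. Term by term:
    ∫_0^5/2 x^6 dx = 78125/896;  ∫_0^5/2 -15*x^5/2 dx = -78125/256;  ∫_0^5/2 325*x^4/16 dx = 203125/512;
    ∫_0^5/2 -375*x^3/16 dx = -234375/1024;  ∫_0^5/2 625*x^2/64 dx = 78125/1536.
  Sum: 78125/896 − 78125/256 + 203125/512 − 234375/1024 + 78125/1536 = 15625/21504.
∫_0^5/2 u² dx = 390625/1032192, so ||u||_L² = 625*sqrt(7)/2688.
∫_0^5/2 (u')² dx = 15625/21504, so ||u'||_L² = 125*sqrt(21)/672.
Ratio ||u||_L² / ||u'||_L² = 5*sqrt(3)/12.
Sharp Poincaré constant on H^1_0(0, 5/2) is C_P = L/π = 5/(2*π), achieved by sin(2*π/5·x).
A polynomial bump cannot attain the sharp Poincaré constant (only the first sine eigenfunction does), so the ratio is strictly less than C_P, consistent with ||u||_L² ≤ C_P ||u'||_L².


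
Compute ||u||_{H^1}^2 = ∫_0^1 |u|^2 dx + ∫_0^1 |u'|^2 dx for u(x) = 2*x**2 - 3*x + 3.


||u||_{H^1}^2 = 107/15

The H^1 norm (squared) on an interval (0, L) is
  ||u||_{H^1}^2 = ∫_0^L u(x)^2 dx + ∫_0^L u'(x)^2 dx.
Compute u'(x) = 4*x - 3.
Then u(x)^2 = 4*x**4 - 12*x**3 + 21*x**2 - 18*x + 9 and u'(x)^2 = 16*x**2 - 24*x + 9.
Integrate each monomial from 0 to 1 using ∫_0^1 c·x^n dx = c·1^(n+1)/(n+1):
  ∫_0^1 u(x)^2 dx = ∫_0^1 (4*x^4 - 12*x^3 + 21*x^2 - 18*x + 9) dx. Term by term:
    ∫_0^1 4*x^4 dx = 4/5;  ∫_0^1 -12*x^3 dx = -3;  ∫_0^1 21*x^2 dx = 7;
    ∫_0^1 -18*x dx = -9;  ∫_0^1 9 dx = 9.
  Sum: 4/5 − 3 + 7 − 9 + 9 = 24/5.
  ∫_0^1 u'(x)^2 dx = ∫_0^1 (16*x^2 - 24*x + 9) dx. Term by term:
    ∫_0^1 16*x^2 dx = 16/3;  ∫_0^1 -24*x dx = -12;  ∫_0^1 9 dx = 9.
  Sum: 16/3 − 12 + 9 = 7/3.
Adding: ||u||_{H^1}^2 = 24/5 + 7/3 = 107/15.


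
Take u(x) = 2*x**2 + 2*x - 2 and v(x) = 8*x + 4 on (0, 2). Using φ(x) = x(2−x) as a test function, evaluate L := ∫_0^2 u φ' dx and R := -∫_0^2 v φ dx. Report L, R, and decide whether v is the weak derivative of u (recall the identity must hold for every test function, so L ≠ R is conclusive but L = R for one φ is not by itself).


LHS = -8, RHS = -16. No, v is not the weak derivative of u.

u(x) = 2*x**2 + 2*x - 2, classical derivative u'(x) = 4*x + 2.
φ(x) = x(2−x), so φ'(x) = 2 - 2*x.
Note φ(0) = φ(2) = 0, so the boundary term u·φ vanishes.
LHS = ∫_0^2 u(x) φ'(x) dx = ∫_0^2 (-4*x^3 + 8*x - 4) dx. Term by term:
  ∫_0^2 -4*x^3 dx = -16;  ∫_0^2 8*x dx = 16;  ∫_0^2 -4 dx = -8.
Sum: -16 + 16 − 8 = -8.
So LHS = -8.
∫_0^2 v(x) φ(x) dx = ∫_0^2 (-8*x^3 + 12*x^2 + 8*x) dx. Term by term:
  ∫_0^2 -8*x^3 dx = -32;  ∫_0^2 12*x^2 dx = 32;  ∫_0^2 8*x dx = 16.
Sum: -32 + 32 + 16 = 16.
So RHS = -∫_0^2 v(x) φ(x) dx = -16.
LHS − RHS = 8 ≠ 0, so the identity fails.
(For a valid weak derivative the identity must hold for EVERY test function, in particular this one. The failure shows v is NOT the weak derivative of u.)
Correct weak derivative would be u'(x) = 4*x + 2.


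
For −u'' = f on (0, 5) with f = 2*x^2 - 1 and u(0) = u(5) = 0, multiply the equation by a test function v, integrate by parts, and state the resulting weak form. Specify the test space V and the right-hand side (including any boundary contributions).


V = H^1_0(0, 5) (so v(0) = v(5) = 0); weak form: ∫_0^5 u'v' dx = ∫_0^5 (2*x^2 - 1) v dx for all v ∈ V.

Multiply both sides by a test function v and integrate from 0 to 5:
  ∫_0^5 −u''(x) v(x) dx = ∫_0^5 f(x) v(x) dx.
Integrate the LHS by parts once:
  ∫_0^5 −u'' v dx = −[u'(x) v(x)]_0^5 + ∫_0^5 u'(x) v'(x) dx.
Thus ∫_0^5 u'(x) v'(x) dx = ∫_0^5 f(x) v(x) dx + [u'(x) v(x)]_0^5.
Choose V so that boundary terms are either known or forced to vanish.
u is Dirichlet: u(0) = u(5) = 0. Let V = H^1_0(0, 5); then v(0) = v(5) = 0, and [u' v]_0^5 = 0.
Weak formulation: find u (satisfying any essential BC) such that ∫_0^5 u'(x) v'(x) dx = ∫_0^5 f v dx for all v ∈ V.
Substituting f(x) = 2*x^2 - 1, the right-hand side is ∫_0^5 (2*x^2 - 1) v dx.


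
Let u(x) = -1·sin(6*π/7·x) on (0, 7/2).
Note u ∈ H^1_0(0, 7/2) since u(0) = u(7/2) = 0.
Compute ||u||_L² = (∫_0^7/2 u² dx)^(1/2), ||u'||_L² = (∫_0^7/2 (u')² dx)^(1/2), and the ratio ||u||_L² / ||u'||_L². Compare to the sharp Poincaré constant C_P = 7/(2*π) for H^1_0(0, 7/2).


||u||_L² / ||u'||_L² = 7/(6*π) < C_P = 7/(2*π).

u(x) = -1·sin(6*π/7·x), so u'(x) = -6*π*cos(6*π*x/7)/7.
Writing u(x) = A·sin(kπx/L) with A = -1 and k = 3, use ∫_0^L sin²(kπx/L) dx = L/2 and ∫_0^L cos²(kπx/L) dx = L/2.
u² = 1·sin²(6*π/7·x) and (u')² = 36*π^2/49·cos²(6*π/7·x), and each of sin², cos² integrates to L/2 = 7/4 over (0, 7/2).
∫_0^7/2 u² dx = 7/4, so ||u||_L² = sqrt(7)/2.
∫_0^7/2 (u')² dx = 9*π^2/7, so ||u'||_L² = 3*sqrt(7)*π/7.
Ratio ||u||_L² / ||u'||_L² = 7/(6*π).
Sharp Poincaré constant on H^1_0(0, 7/2) is C_P = L/π = 7/(2*π), achieved by sin(2*π/7·x).
This is the k = 3 harmonic; the ratio L/(kπ) is strictly less than C_P = L/π, consistent with the sharp inequality ||u||_L² ≤ C_P ||u'||_L².


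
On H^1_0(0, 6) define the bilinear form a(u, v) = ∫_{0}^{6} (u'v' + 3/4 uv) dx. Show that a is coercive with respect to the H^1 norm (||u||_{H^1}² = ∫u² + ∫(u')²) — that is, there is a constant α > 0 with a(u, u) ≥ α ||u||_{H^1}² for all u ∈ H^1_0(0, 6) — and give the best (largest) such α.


α = (π^2 + 27)/(π^2 + 36)

Coercivity of a(·,·) on H^1_0(0, 6) means a(u, u) ≥ α ||u||_{H^1}² for every u ∈ H^1_0.
The interval has length L = 6, and Poincaré/coercivity depend only on L. Here a(u, u) = ∫(u')² + (3/4)·∫u².
Here 0 < c = 3/4 < 1. The condition a(u,u) ≥ α||u||_{H^1}² reads (1−α)∫(u')² ≥ (α−c)∫u². Any admissible α is ≤ 1 (rapidly oscillating u have ∫u²/∫(u')² → 0), and α = 1 would force 0 ≥ (1−c)∫u², impossible since c < 1; so 1−α > 0. By the sharp Poincaré inequality on H^1_0 of an interval of length L, ∫(u')² ≥ (π/L)²∫u² with equality for the first sine mode sin(π(x−x₀)/L) (x₀ the left endpoint), so the inequality holds for all u iff (1−α)(π/L)² ≥ α − c, i.e. α ≤ ((π/L)² + c)/((π/L)² + 1) = (1 + c(L/π)²)/(1 + (L/π)²). With (π/L)² = π^2/36 and c = 3/4, the largest admissible constant is α = ((π/L)² + c)/((π/L)² + 1).
Simplifying, α = (π^2 + 27)/(π^2 + 36).


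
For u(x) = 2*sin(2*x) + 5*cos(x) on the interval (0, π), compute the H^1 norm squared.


||u||_{H^1(0,π)}^2 = 160/3 + 35*π

u'(x) = -5*sin(x) + 4*cos(2*x).
Expand u² and (u')² and integrate term by term on (0, π), using: for integers n ≥ 1, ∫_0^π sin²(nx) dx = ∫_0^π cos²(nx) dx = π/2; for n ≠ n', ∫_0^π sin(nx)sin(n'x) dx = ∫_0^π cos(nx)cos(n'x) dx = 0; and by product-to-sum, ∫_0^π sin(nx)cos(n'x) dx = ½∫_0^π [sin((n+n')x) + sin((n−n')x)] dx, which is 0 when n+n' is even and 2n/(n²−n'²) when n+n' is odd (it need not vanish on (0, π)).
  u² squared terms: (2)²·∫sin(2x)² dx = 4·π/2 = 2*π;  (5)²·∫cos(x)² dx = 25·π/2 = 25*π/2.
  u² cross terms: 2·(2)·(5)·∫sin(2x)·cos(x) dx = 20·(4/3) = 80/3.
  So ∫_0^π u² dx = 2*π + 25*π/2 + 80/3 = 80/3 + 29*π/2.
  (u')² squared terms: (-5)²·∫sin(x)² dx = 25·π/2 = 25*π/2;  (4)²·∫cos(2x)² dx = 16·π/2 = 8*π.
  (u')² cross terms: 2·(-5)·(4)·∫sin(x)·cos(2x) dx = -40·(-2/3) = 80/3.
  So ∫_0^π (u')² dx = 25*π/2 + 8*π + 80/3 = 80/3 + 41*π/2.
||u||_{H^1}^2 = (80/3 + 29*π/2) + (80/3 + 41*π/2) = 160/3 + 35*π.


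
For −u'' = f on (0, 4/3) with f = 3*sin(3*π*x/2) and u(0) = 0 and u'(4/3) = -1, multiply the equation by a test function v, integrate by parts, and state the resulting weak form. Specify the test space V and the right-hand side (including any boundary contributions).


V = {v ∈ H^1(0, 4/3) : v(0) = 0} (test functions vanish at x = 0 where u is specified); weak form: ∫_0^4/3 u'v' dx = ∫_0^4/3 (3*sin(3*π*x/2)) v dx − v(4/3) for all v ∈ V.

Multiply both sides by a test function v and integrate from 0 to 4/3:
  ∫_0^4/3 −u''(x) v(x) dx = ∫_0^4/3 f(x) v(x) dx.
Integrate the LHS by parts once:
  ∫_0^4/3 −u'' v dx = −[u'(x) v(x)]_0^4/3 + ∫_0^4/3 u'(x) v'(x) dx.
Thus ∫_0^4/3 u'(x) v'(x) dx = ∫_0^4/3 f(x) v(x) dx + [u'(x) v(x)]_0^4/3.
Choose V so that boundary terms are either known or forced to vanish.
Mixed BC: u(0) = 0 (Dirichlet) and u'(4/3) = -1 (Neumann). Define V = {v ∈ H^1(0, 4/3) : v(0) = 0}. Then [u' v]_0^4/3 = u'(4/3)·v(4/3) − u'(0)·0 = − v(4/3).
Weak formulation: find u (satisfying any essential BC) such that ∫_0^4/3 u'(x) v'(x) dx = ∫_0^4/3 f v dx − v(4/3) for all v ∈ V (Dirichlet at 0 absorbed into V; Neumann datum at x = 4/3 contributes the boundary term).
Substituting f(x) = 3*sin(3*π*x/2), the right-hand side is ∫_0^4/3 (3*sin(3*π*x/2)) v dx − v(4/3).


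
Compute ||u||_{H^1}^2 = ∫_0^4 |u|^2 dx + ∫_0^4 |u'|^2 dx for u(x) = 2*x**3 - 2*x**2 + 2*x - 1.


||u||_{H^1}^2 = 1131412/105

The H^1 norm (squared) on an interval (0, L) is
  ||u||_{H^1}^2 = ∫_0^L u(x)^2 dx + ∫_0^L u'(x)^2 dx.
Compute u'(x) = 6*x**2 - 4*x + 2.
Then u(x)^2 = 4*x**6 - 8*x**5 + 12*x**4 - 12*x**3 + 8*x**2 - 4*x + 1 and u'(x)^2 = 36*x**4 - 48*x**3 + 40*x**2 - 16*x + 4.
Integrate each monomial from 0 to 4 using ∫_0^4 c·x^n dx = c·4^(n+1)/(n+1):
  ∫_0^4 u(x)^2 dx = ∫_0^4 (4*x^6 - 8*x^5 + 12*x^4 - 12*x^3 + 8*x^2 - 4*x + 1) dx. Term by term:
    ∫_0^4 4*x^6 dx = 65536/7;  ∫_0^4 -8*x^5 dx = -16384/3;  ∫_0^4 12*x^4 dx = 12288/5;
    ∫_0^4 -12*x^3 dx = -768;  ∫_0^4 8*x^2 dx = 512/3;  ∫_0^4 -4*x dx = -32;
    ∫_0^4 1 dx = 4.
  Sum: 65536/7 − 16384/3 + 12288/5 − 768 + 512/3 − 32 + 4 = 601988/105.
  ∫_0^4 u'(x)^2 dx = ∫_0^4 (36*x^4 - 48*x^3 + 40*x^2 - 16*x + 4) dx. Term by term:
    ∫_0^4 36*x^4 dx = 36864/5;  ∫_0^4 -48*x^3 dx = -3072;  ∫_0^4 40*x^2 dx = 2560/3;
    ∫_0^4 -16*x dx = -128;  ∫_0^4 4 dx = 16.
  Sum: 36864/5 − 3072 + 2560/3 − 128 + 16 = 75632/15.
Adding: ||u||_{H^1}^2 = 601988/105 + 75632/15 = 1131412/105.


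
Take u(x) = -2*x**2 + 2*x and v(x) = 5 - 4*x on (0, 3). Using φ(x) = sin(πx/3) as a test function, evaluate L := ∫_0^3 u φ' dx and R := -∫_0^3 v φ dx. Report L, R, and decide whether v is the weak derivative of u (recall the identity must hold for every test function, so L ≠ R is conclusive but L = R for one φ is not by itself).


LHS = 24/π, RHS = 6/π. No, v is not the weak derivative of u.

u(x) = -2*x**2 + 2*x, classical derivative u'(x) = 2 - 4*x.
φ(x) = sin(πx/3), so φ'(x) = π*cos(π*x/3)/3.
Note φ(0) = φ(3) = 0, so the boundary term u·φ vanishes.
LHS = ∫_0^3 u(x) φ'(x) dx = ∫_0^3 (-2*π*x^2*cos(π*x/3)/3 + 2*π*x*cos(π*x/3)/3) dx. Term by term:
  ∫_0^3 -2*π*x^2*cos(π*x/3)/3 dx = 36/π;  ∫_0^3 2*π*x*cos(π*x/3)/3 dx = -12/π.
Sum: 36/π − 12/π = 24/π.
So LHS = 24/π.
∫_0^3 v(x) φ(x) dx = ∫_0^3 (-4*x*sin(π*x/3) + 5*sin(π*x/3)) dx. Term by term:
  ∫_0^3 5*sin(π*x/3) dx = 30/π;  ∫_0^3 -4*x*sin(π*x/3) dx = -36/π.
Sum: 30/π − 36/π = -6/π.
So RHS = -∫_0^3 v(x) φ(x) dx = 6/π.
LHS − RHS = 18/π ≠ 0, so the identity fails.
(For a valid weak derivative the identity must hold for EVERY test function, in particular this one. The failure shows v is NOT the weak derivative of u.)
Correct weak derivative would be u'(x) = 2 - 4*x.


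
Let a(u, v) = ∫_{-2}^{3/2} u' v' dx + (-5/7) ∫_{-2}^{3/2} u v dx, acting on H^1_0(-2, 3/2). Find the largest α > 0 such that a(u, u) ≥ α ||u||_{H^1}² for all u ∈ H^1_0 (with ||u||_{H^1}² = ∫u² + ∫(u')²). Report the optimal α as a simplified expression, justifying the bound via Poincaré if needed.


α = (-35 + 4*π^2)/(4*π^2 + 49)

Coercivity of a(·,·) on H^1_0(-2, 3/2) means a(u, u) ≥ α ||u||_{H^1}² for every u ∈ H^1_0.
The interval has length L = 7/2, and Poincaré/coercivity depend only on L. Here a(u, u) = ∫(u')² + (-5/7)·∫u².
Here c = -5/7 < 0 with |c| < (π/L)² = 4*π^2/49, so coercivity still holds. The condition a(u,u) ≥ α||u||_{H^1}² reads (1−α)∫(u')² ≥ (α−c)∫u². Any admissible α is ≤ 1 (rapidly oscillating u have ∫u²/∫(u')² → 0), and α = 1 would force 0 ≥ (1−c)∫u², impossible since c < 1; so 1−α > 0. By the sharp Poincaré inequality on H^1_0 of an interval of length L, ∫(u')² ≥ (π/L)²∫u² with equality for the first sine mode sin(π(x−x₀)/L) (x₀ the left endpoint), so the inequality holds for all u iff (1−α)(π/L)² ≥ α − c, i.e. α ≤ ((π/L)² + c)/((π/L)² + 1) = (1 + c(L/π)²)/(1 + (L/π)²). (Direct route, valid since c ≤ 0: Poincaré gives c∫u² ≥ c(L/π)²∫(u')², so a(u,u) ≥ (1 + c(L/π)²)∫(u')², while ||u||_{H^1}² ≤ (1 + (L/π)²)∫(u')²; dividing yields the same α.) With (π/L)² = 4*π^2/49 and c = -5/7, the largest admissible constant is α = ((π/L)² + c)/((π/L)² + 1).
Simplifying, α = (-35 + 4*π^2)/(4*π^2 + 49).


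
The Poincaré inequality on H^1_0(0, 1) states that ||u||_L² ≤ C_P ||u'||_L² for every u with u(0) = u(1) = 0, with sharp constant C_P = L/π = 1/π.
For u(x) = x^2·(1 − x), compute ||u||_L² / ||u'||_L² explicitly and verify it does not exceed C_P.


||u||_L² / ||u'||_L² = sqrt(14)/14 < C_P = 1/π.

u(x) = x^2·(1 − x), so u'(x) = x*(2 - 3*x).
u(x) = x^2·(1 − x) vanishes at x = 0 and x = 1, so u ∈ H^1_0(0, 1). Differentiate via the product rule and integrate the resulting polynomials term by term.
  ∫_0^1 u² dx = ∫_0^1 (x^6 - 2*x^5 + x^4) dx. Term by term:
    ∫_0^1 x^6 dx = 1/7;  ∫_0^1 -2*x^5 dx = -1/3;  ∫_0^1 x^4 dx = 1/5.
  Sum: 1/7 − 1/3 + 1/5 = 1/105.
  ∫_0^1 (u')² dx = ∫_0^1 (9*x^4 - 12*x^3 + 4*x^2) dx. Term by term:
    ∫_0^1 9*x^4 dx = 9/5;  ∫_0^1 -12*x^3 dx = -3;  ∫_0^1 4*x^2 dx = 4/3.
  Sum: 9/5 − 3 + 4/3 = 2/15.
∫_0^1 u² dx = 1/105, so ||u||_L² = sqrt(105)/105.
∫_0^1 (u')² dx = 2/15, so ||u'||_L² = sqrt(30)/15.
Ratio ||u||_L² / ||u'||_L² = sqrt(14)/14.
Sharp Poincaré constant on H^1_0(0, 1) is C_P = L/π = 1/π, achieved by sin(π·x).
A polynomial bump cannot attain the sharp Poincaré constant (only the first sine eigenfunction does), so the ratio is strictly less than C_P, consistent with ||u||_L² ≤ C_P ||u'||_L².


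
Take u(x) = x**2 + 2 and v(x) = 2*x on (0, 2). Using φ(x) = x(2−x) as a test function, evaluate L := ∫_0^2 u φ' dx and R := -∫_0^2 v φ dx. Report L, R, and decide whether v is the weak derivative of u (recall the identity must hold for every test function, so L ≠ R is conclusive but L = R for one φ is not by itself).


LHS = -8/3, RHS = -8/3. Yes, v = u' weakly.

u(x) = x**2 + 2, classical derivative u'(x) = 2*x.
φ(x) = x(2−x), so φ'(x) = 2 - 2*x.
Note φ(0) = φ(2) = 0, so the boundary term u·φ vanishes.
LHS = ∫_0^2 u(x) φ'(x) dx = ∫_0^2 (-2*x^3 + 2*x^2 - 4*x + 4) dx. Term by term:
  ∫_0^2 -2*x^3 dx = -8;  ∫_0^2 2*x^2 dx = 16/3;  ∫_0^2 -4*x dx = -8;
  ∫_0^2 4 dx = 8.
Sum: -8 + 16/3 − 8 + 8 = -8/3.
So LHS = -8/3.
∫_0^2 v(x) φ(x) dx = ∫_0^2 (-2*x^3 + 4*x^2) dx. Term by term:
  ∫_0^2 -2*x^3 dx = -8;  ∫_0^2 4*x^2 dx = 32/3.
Sum: -8 + 32/3 = 8/3.
So RHS = -∫_0^2 v(x) φ(x) dx = -8/3.
LHS = RHS, so the identity holds for this test φ.
Moreover u is smooth here and v(x) = u'(x) = 2*x pointwise, so the identity holds for every test function. Hence v is the weak derivative of u.


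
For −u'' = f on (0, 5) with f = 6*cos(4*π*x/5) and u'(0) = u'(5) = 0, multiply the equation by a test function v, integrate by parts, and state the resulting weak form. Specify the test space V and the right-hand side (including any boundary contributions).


V = H^1(0, 5) (no boundary constraint on v; u is determined up to an additive constant); weak form: ∫_0^5 u'v' dx = ∫_0^5 (6*cos(4*π*x/5)) v dx for all v ∈ V.

Multiply both sides by a test function v and integrate from 0 to 5:
  ∫_0^5 −u''(x) v(x) dx = ∫_0^5 f(x) v(x) dx.
Integrate the LHS by parts once:
  ∫_0^5 −u'' v dx = −[u'(x) v(x)]_0^5 + ∫_0^5 u'(x) v'(x) dx.
Thus ∫_0^5 u'(x) v'(x) dx = ∫_0^5 f(x) v(x) dx + [u'(x) v(x)]_0^5.
Choose V so that boundary terms are either known or forced to vanish.
u has homogeneous Neumann: u'(0) = u'(5) = 0. So [u' v]_0^5 = 0·v(5) − 0·v(0) = 0 for any v; take V = H^1(0, 5).
Weak formulation: find u (satisfying any essential BC) such that ∫_0^5 u'(x) v'(x) dx = ∫_0^5 f v dx for all v ∈ V (homogeneous Neumann, so boundary terms vanish).
Substituting f(x) = 6*cos(4*π*x/5), the right-hand side is ∫_0^5 (6*cos(4*π*x/5)) v dx.
Compatibility check (pure Neumann): taking v ≡ 1 ∈ V gives 0 = ∫_0^5 f dx + (0) − (0), i.e. ∫_0^5 f dx must equal u'(0) − u'(5) = 0. Indeed ∫_0^5 (6*cos(4*π*x/5)) dx = 0, so the data are compatible. The solution is then unique only up to an additive constant (fix it e.g. by requiring ∫_0^5 u dx = 0).


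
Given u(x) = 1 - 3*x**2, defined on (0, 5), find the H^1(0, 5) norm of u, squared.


||u||_{H^1}^2 = 6880

The H^1 norm (squared) on an interval (0, L) is
  ||u||_{H^1}^2 = ∫_0^L u(x)^2 dx + ∫_0^L u'(x)^2 dx.
Compute u'(x) = -6*x.
Then u(x)^2 = 9*x**4 - 6*x**2 + 1 and u'(x)^2 = 36*x**2.
Integrate each monomial from 0 to 5 using ∫_0^5 c·x^n dx = c·5^(n+1)/(n+1):
  ∫_0^5 u(x)^2 dx = ∫_0^5 (9*x^4 - 6*x^2 + 1) dx. Term by term:
    ∫_0^5 9*x^4 dx = 5625;  ∫_0^5 -6*x^2 dx = -250;  ∫_0^5 1 dx = 5.
  Sum: 5625 − 250 + 5 = 5380.
  ∫_0^5 u'(x)^2 dx = ∫_0^5 (36*x^2) dx. Term by term:
    ∫_0^5 36*x^2 dx = 1500.
Adding: ||u||_{H^1}^2 = 5380 + 1500 = 6880.


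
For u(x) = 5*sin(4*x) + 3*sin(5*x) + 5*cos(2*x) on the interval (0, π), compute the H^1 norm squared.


||u||_{H^1(0,π)}^2 = 500/7 + 392*π

u'(x) = -10*sin(2*x) + 20*cos(4*x) + 15*cos(5*x).
Expand u² and (u')² and integrate term by term on (0, π), using: for integers n ≥ 1, ∫_0^π sin²(nx) dx = ∫_0^π cos²(nx) dx = π/2; for n ≠ n', ∫_0^π sin(nx)sin(n'x) dx = ∫_0^π cos(nx)cos(n'x) dx = 0; and by product-to-sum, ∫_0^π sin(nx)cos(n'x) dx = ½∫_0^π [sin((n+n')x) + sin((n−n')x)] dx, which is 0 when n+n' is even and 2n/(n²−n'²) when n+n' is odd (it need not vanish on (0, π)).
  u² squared terms: (3)²·∫sin(5x)² dx = 9·π/2 = 9*π/2;  (5)²·∫cos(2x)² dx = 25·π/2 = 25*π/2;  (5)²·∫sin(4x)² dx = 25·π/2 = 25*π/2.
  u² cross terms: 2·(3)·(5)·∫sin(5x)·cos(2x) dx = 30·(10/21) = 100/7;  2·(3)·(5)·∫sin(5x)·sin(4x) dx = 30·(0) = 0;  2·(5)·(5)·∫cos(2x)·sin(4x) dx = 50·(0) = 0.
  So ∫_0^π u² dx = 9*π/2 + 25*π/2 + 25*π/2 + 100/7 + 0 + 0 = 100/7 + 59*π/2.
  (u')² squared terms: (-10)²·∫sin(2x)² dx = 100·π/2 = 50*π;  (15)²·∫cos(5x)² dx = 225·π/2 = 225*π/2;  (20)²·∫cos(4x)² dx = 400·π/2 = 200*π.
  (u')² cross terms: 2·(-10)·(15)·∫sin(2x)·cos(5x) dx = -300·(-4/21) = 400/7;  2·(-10)·(20)·∫sin(2x)·cos(4x) dx = -400·(0) = 0;  2·(15)·(20)·∫cos(5x)·cos(4x) dx = 600·(0) = 0.
  So ∫_0^π (u')² dx = 50*π + 225*π/2 + 200*π + 400/7 + 0 + 0 = 400/7 + 725*π/2.
||u||_{H^1}^2 = (100/7 + 59*π/2) + (400/7 + 725*π/2) = 500/7 + 392*π.


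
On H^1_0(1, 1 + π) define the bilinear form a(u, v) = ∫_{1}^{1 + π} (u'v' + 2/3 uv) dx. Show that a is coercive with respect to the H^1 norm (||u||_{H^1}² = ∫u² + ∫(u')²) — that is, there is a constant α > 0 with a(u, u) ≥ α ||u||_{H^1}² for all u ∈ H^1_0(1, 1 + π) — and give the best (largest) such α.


α = 5/6

Coercivity of a(·,·) on H^1_0(1, 1 + π) means a(u, u) ≥ α ||u||_{H^1}² for every u ∈ H^1_0.
The interval has length L = π, and Poincaré/coercivity depend only on L. Here a(u, u) = ∫(u')² + (2/3)·∫u².
Here 0 < c = 2/3 < 1. The condition a(u,u) ≥ α||u||_{H^1}² reads (1−α)∫(u')² ≥ (α−c)∫u². Any admissible α is ≤ 1 (rapidly oscillating u have ∫u²/∫(u')² → 0), and α = 1 would force 0 ≥ (1−c)∫u², impossible since c < 1; so 1−α > 0. By the sharp Poincaré inequality on H^1_0 of an interval of length L, ∫(u')² ≥ (π/L)²∫u² with equality for the first sine mode sin(π(x−x₀)/L) (x₀ the left endpoint), so the inequality holds for all u iff (1−α)(π/L)² ≥ α − c, i.e. α ≤ ((π/L)² + c)/((π/L)² + 1) = (1 + c(L/π)²)/(1 + (L/π)²). With (π/L)² = 1 and c = 2/3, the largest admissible constant is α = ((π/L)² + c)/((π/L)² + 1).
Simplifying, α = 5/6.
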